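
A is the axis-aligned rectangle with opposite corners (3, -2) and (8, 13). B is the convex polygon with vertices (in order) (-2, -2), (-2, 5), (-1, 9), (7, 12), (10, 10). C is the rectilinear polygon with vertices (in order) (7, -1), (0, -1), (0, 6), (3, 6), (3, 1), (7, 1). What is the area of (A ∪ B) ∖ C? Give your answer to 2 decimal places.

100.33

|A ∪ B| = 121.8333.
|(A ∪ B) ∩ C| = 21.5.
|(A ∪ B) ∖ C| = 121.8333 − 21.5 = 100.33.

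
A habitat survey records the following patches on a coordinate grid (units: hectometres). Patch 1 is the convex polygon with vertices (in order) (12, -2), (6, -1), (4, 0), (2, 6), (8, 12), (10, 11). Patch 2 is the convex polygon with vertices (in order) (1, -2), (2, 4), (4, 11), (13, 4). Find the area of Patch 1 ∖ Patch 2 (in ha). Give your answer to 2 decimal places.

35.89

|Patch 1| = 90, |Patch 1∩Patch 2| = 54.1092.
|Patch 1 ∖ Patch 2| = |Patch 1| − |Patch 1∩Patch 2| = 90 − 54.1092 = 35.89.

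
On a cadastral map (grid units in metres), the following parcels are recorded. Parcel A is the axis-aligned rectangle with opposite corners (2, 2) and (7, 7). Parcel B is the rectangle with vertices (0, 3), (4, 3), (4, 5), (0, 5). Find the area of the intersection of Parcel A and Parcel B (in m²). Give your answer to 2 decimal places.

4.00

|Parcel A∩Parcel B|: x∈[2,4], y∈[3,5] → 2·2 = 4.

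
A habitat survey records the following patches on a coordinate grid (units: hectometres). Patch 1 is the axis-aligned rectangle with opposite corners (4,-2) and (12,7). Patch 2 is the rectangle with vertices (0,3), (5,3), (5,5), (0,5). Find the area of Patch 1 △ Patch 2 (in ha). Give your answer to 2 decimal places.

|Patch 1∩Patch 2|: x∈[4,5], y∈[3,5] → 1·2 = 2.
|Patch 1 △ Patch 2| = |Patch 1| + |Patch 2| − 2·|Patch 1∩Patch 2| = 72 + 10 − 4 = 78.00.

78.00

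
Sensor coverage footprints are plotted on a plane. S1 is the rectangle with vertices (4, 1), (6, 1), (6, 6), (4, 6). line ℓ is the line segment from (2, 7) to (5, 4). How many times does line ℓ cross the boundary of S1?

1

The segment meets the boundary at (4,5).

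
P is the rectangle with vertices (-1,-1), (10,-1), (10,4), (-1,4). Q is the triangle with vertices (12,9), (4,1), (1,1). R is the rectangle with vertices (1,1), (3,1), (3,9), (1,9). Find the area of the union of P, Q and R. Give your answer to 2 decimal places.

By inclusion–exclusion:
Individual areas: |P| = 55, |Q| = 12, |R| = 16.
|P∩Q| = 7.3125.
|P∩R|: x∈[1,3], y∈[1,4] → 2·3 = 6.
|Q∩R| = 1.4545.
|P∩Q∩R| = 1.4545.
|P ∪ Q ∪ R| = 83 − 14.767 + 1.4545 = 69.69.

69.69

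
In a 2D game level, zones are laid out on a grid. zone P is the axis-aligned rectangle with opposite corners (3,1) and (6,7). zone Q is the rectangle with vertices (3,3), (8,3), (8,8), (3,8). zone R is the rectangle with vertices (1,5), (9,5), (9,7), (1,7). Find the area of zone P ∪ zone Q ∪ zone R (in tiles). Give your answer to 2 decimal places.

By inclusion–exclusion:
Individual areas: |zone P| = 18, |zone Q| = 25, |zone R| = 16.
|zone P∩zone Q|: x∈[3,6], y∈[3,7] → 3·4 = 12.
|zone P∩zone R|: x∈[3,6], y∈[5,7] → 3·2 = 6.
|zone Q∩zone R|: x∈[3,8], y∈[5,7] → 5·2 = 10.
|zone P∩zone Q∩zone R| = 6.
|zone P ∪ zone Q ∪ zone R| = 59 − 28 + 6 = 37.00.

37.00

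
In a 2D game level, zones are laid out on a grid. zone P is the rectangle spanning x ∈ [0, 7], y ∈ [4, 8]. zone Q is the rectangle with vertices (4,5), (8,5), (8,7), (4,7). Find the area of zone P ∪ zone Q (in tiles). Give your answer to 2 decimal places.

By inclusion–exclusion:
Individual areas: |zone P| = 28, |zone Q| = 8.
|zone P∩zone Q|: x∈[4,7], y∈[5,7] → 3·2 = 6.
|zone P ∪ zone Q| = 36 − 6 = 30.00.

30.00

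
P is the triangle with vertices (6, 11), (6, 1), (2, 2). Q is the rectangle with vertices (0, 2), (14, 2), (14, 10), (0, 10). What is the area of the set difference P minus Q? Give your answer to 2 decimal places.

2.22

|P| = 20, |P∩Q| = 17.7778.
|P ∖ Q| = |P| − |P∩Q| = 20 − 17.7778 = 2.22.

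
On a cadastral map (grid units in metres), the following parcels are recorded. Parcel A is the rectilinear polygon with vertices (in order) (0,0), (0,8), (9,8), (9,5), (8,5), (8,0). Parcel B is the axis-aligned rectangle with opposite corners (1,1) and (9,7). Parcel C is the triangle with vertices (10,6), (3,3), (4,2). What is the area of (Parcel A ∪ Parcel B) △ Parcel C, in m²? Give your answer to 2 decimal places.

66.24

|Parcel A ∪ Parcel B| = 71.
|(Parcel A ∪ Parcel B) ∩ Parcel C| = 4.881.
|(Parcel A ∪ Parcel B) △ Parcel C| = 71 + 5 − 9.7619 = 66.24.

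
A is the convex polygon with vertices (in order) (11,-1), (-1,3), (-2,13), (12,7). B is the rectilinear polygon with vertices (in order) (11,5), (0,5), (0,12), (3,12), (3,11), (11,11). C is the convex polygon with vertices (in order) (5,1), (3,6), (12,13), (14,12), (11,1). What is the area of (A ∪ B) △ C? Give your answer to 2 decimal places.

|A ∪ B| = 133.381.
|(A ∪ B) ∩ C| = 62.6813.
|(A ∪ B) △ C| = 133.381 + 78 − 125.3626 = 86.02.

86.02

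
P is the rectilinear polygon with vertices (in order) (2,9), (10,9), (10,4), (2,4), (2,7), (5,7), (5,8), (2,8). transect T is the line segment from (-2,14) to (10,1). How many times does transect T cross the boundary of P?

The segment meets the boundary at (7.231,4), (3.538,8), (2.615,9), (4.462,7).

4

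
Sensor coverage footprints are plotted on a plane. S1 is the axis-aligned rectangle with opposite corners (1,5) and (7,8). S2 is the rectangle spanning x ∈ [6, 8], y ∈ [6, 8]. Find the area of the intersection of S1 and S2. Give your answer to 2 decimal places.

2.00

|S1∩S2|: x∈[6,7], y∈[6,8] → 1·2 = 2.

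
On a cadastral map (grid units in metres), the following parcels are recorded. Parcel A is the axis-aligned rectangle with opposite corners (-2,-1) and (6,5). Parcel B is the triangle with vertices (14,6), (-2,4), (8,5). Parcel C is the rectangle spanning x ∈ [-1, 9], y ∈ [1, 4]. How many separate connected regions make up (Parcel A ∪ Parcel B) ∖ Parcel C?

(Parcel A ∪ Parcel B) ∖ Parcel C is a single connected region.

1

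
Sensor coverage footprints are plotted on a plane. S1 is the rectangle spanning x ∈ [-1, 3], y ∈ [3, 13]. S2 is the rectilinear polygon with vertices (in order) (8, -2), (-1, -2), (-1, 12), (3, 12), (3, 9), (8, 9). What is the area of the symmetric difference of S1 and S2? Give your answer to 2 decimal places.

79.00

|S1| = 40, |S2| = 111, |S1∩S2| = 36.
|S1 △ S2| = |S1| + |S2| − 2·|S1∩S2| = 40 + 111 − 72 = 79.00.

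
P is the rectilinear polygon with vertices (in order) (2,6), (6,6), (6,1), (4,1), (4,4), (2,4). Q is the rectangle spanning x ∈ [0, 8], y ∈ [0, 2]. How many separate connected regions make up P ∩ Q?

1

P ∩ Q is a single connected region.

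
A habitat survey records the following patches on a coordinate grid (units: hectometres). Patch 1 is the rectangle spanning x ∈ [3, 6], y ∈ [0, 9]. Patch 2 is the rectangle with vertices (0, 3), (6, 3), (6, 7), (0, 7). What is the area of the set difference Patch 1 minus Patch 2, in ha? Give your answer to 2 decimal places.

15.00

|Patch 1∩Patch 2|: x∈[3,6], y∈[3,7] → 3·4 = 12.
|Patch 1| = 27.
|Patch 1 ∖ Patch 2| = |Patch 1| − |Patch 1∩Patch 2| = 27 − 12 = 15.00.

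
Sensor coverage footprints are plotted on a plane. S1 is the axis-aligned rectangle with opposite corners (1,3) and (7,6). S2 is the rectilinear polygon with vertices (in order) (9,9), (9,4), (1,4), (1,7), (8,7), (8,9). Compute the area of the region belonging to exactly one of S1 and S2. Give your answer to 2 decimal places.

20.00

|S1| = 18, |S2| = 26, |S1∩S2| = 12.
|S1 △ S2| = |S1| + |S2| − 2·|S1∩S2| = 18 + 26 − 24 = 20.00.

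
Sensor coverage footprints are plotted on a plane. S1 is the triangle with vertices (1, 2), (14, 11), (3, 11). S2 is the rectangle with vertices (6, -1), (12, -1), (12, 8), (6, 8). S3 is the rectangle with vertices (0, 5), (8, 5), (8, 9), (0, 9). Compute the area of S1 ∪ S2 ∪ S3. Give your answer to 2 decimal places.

By inclusion–exclusion:
Individual areas: |S1| = 49.5, |S2| = 54, |S3| = 32.
|S1∩S2| = 4.6538.
|S1∩S3| = 21.094.
|S2∩S3|: x∈[6,8], y∈[5,8] → 2·3 = 6.
|S1∩S2∩S3| = 3.6923.
|S1 ∪ S2 ∪ S3| = 135.5 − 31.7479 + 3.6923 = 107.44.

107.44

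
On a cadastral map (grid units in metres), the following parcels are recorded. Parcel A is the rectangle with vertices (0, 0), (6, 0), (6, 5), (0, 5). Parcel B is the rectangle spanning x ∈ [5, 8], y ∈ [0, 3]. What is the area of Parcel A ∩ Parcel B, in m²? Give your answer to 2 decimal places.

|Parcel A∩Parcel B|: x∈[5,6], y∈[0,3] → 1·3 = 3.

3.00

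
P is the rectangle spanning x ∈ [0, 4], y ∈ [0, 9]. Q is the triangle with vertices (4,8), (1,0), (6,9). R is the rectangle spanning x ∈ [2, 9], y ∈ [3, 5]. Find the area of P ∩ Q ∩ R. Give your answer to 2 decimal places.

The intersection is the polygon with vertices (2.667,3), (2.125,3), (2.875,5), (3.778,5).
By the shoelace formula its area is 1.44.

1.44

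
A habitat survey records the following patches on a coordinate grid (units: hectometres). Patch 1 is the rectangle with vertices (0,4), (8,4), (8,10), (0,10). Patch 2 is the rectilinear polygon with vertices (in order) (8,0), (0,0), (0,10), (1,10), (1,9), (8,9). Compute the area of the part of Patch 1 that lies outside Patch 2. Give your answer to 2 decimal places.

7.00

|Patch 1| = 48, |Patch 1∩Patch 2| = 41.
|Patch 1 ∖ Patch 2| = |Patch 1| − |Patch 1∩Patch 2| = 48 − 41 = 7.00.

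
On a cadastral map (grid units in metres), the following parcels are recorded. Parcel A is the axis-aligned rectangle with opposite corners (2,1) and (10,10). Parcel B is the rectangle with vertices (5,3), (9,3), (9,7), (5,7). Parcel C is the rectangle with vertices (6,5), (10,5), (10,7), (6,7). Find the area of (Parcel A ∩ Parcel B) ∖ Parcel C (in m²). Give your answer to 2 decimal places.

|Parcel A ∩ Parcel B| = 16.
|(Parcel A ∩ Parcel B) ∩ Parcel C| = 6.
|(Parcel A ∩ Parcel B) ∖ Parcel C| = 16 − 6 = 10.00.

10.00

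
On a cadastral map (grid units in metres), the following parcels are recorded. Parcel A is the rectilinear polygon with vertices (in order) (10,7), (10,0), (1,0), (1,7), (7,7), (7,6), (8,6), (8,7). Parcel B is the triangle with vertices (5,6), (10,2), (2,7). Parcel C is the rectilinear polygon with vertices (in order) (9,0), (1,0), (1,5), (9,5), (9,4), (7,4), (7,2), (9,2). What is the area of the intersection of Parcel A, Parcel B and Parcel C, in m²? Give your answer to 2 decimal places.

The intersection is the polygon with vertices (5.2,5), (6.25,5), (7.5,4), (7,4), (7,3.875).
By the shoelace formula its area is 0.89.

0.89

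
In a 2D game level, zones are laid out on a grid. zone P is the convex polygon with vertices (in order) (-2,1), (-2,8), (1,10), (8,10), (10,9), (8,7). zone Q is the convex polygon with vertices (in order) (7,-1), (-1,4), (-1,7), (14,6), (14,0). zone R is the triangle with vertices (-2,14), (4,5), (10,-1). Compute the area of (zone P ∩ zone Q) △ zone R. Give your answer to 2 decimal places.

|zone P ∩ zone Q| = 19.519.
|(zone P ∩ zone Q) ∩ zone R| = 1.8829.
|(zone P ∩ zone Q) △ zone R| = 19.519 + 9 − 3.7659 = 24.75.

24.75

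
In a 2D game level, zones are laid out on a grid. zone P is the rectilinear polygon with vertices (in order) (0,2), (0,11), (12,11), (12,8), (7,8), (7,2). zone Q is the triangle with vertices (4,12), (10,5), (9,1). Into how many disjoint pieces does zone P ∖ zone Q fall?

zone P ∖ zone Q splits into 2 disjoint pieces (area 55.8727, area 17.5714).

2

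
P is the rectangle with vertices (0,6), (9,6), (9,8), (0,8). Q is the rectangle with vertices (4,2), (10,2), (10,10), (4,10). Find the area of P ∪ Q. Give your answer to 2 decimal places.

56.00

By inclusion–exclusion:
Individual areas: |P| = 18, |Q| = 48.
|P∩Q|: x∈[4,9], y∈[6,8] → 5·2 = 10.
|P ∪ Q| = 66 − 10 = 56.00.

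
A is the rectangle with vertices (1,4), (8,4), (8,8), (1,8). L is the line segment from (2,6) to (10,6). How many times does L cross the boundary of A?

The segment meets the boundary at (8,6).

1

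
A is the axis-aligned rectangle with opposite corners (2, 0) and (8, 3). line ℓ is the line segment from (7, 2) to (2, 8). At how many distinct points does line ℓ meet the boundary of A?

The segment meets the boundary at (6.167,3).

1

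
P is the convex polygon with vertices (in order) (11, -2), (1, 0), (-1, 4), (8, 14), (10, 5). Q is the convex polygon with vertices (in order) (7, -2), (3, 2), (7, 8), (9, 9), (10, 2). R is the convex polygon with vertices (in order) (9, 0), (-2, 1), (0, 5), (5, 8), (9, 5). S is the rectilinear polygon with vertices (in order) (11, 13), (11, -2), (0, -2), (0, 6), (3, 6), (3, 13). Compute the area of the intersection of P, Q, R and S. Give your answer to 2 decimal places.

The intersection is the polygon with vertices (6.333,7), (9,5), (9,0.667), (8.532,0.043), (4.6,0.4), (3,2).
By the shoelace formula its area is 28.04.

28.04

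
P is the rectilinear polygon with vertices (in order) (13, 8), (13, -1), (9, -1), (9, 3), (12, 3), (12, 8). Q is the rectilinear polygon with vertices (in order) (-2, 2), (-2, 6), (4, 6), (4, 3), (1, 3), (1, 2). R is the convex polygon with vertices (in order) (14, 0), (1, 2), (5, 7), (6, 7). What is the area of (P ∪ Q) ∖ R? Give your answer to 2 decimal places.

|P ∪ Q| = 42.
|(P ∪ Q) ∩ R| = 10.5985.
|(P ∪ Q) ∖ R| = 42 − 10.5985 = 31.40.

31.40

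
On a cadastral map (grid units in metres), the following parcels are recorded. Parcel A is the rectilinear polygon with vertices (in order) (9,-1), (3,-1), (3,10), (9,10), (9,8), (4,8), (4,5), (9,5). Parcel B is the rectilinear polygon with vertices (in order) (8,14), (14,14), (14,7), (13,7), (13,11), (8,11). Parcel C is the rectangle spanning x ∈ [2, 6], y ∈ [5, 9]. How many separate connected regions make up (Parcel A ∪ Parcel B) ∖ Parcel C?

(Parcel A ∪ Parcel B) ∖ Parcel C splits into 3 disjoint pieces (area 36, area 9, area 22).

3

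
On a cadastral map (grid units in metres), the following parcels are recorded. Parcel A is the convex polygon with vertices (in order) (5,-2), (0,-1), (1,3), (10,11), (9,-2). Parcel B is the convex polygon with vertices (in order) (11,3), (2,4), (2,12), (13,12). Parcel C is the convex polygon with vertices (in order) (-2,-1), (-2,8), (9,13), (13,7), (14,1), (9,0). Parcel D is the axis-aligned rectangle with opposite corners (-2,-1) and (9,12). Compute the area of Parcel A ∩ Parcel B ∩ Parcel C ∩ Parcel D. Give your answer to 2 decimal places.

23.73

The intersection is the polygon with vertices (2.111,3.988), (9,10.111), (9,3.222).
By the shoelace formula its area is 23.73.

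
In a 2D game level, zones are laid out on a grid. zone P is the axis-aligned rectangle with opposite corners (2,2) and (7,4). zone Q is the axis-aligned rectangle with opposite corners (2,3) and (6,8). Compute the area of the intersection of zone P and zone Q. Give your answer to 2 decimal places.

|zone P∩zone Q|: x∈[2,6], y∈[3,4] → 4·1 = 4.

4.00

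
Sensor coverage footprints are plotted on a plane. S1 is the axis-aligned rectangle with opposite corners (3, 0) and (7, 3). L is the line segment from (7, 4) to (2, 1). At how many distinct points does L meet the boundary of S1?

The segment meets the boundary at (3,1.6), (5.333,3).

2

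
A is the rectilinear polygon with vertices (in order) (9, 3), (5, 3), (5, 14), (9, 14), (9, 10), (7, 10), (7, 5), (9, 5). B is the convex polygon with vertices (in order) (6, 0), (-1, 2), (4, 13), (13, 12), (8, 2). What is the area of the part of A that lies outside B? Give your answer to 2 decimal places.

5.58

|A| = 34, |A∩B| = 28.4167.
|A ∖ B| = |A| − |A∩B| = 34 − 28.4167 = 5.58.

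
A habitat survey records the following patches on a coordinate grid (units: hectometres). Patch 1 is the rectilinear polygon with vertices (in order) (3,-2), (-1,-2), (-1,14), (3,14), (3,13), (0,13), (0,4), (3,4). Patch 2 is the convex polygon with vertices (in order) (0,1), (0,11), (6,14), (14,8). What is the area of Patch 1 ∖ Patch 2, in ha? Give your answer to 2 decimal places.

30.25

|Patch 1| = 37, |Patch 1∩Patch 2| = 6.75.
|Patch 1 ∖ Patch 2| = |Patch 1| − |Patch 1∩Patch 2| = 37 − 6.75 = 30.25.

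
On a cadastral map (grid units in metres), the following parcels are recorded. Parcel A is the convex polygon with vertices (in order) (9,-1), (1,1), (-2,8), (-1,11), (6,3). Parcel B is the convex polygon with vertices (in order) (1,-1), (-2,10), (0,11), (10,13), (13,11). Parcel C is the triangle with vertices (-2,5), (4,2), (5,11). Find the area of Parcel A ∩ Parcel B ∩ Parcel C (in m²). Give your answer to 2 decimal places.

17.87

The intersection is the polygon with vertices (-0.5,4.5), (-0.895,5.947), (1.571,8.061), (4.324,4.915), (4,2), (-0.364,4.182).
By the shoelace formula its area is 17.87.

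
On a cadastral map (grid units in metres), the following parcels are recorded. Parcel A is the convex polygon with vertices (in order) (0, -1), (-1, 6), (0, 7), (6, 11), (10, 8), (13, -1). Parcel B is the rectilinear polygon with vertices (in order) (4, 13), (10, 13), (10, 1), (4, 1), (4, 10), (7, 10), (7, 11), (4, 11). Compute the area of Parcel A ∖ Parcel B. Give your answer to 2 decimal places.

|Parcel A| = 119.5, |Parcel A∩Parcel B| = 51.2917.
|Parcel A ∖ Parcel B| = |Parcel A| − |Parcel A∩Parcel B| = 119.5 − 51.2917 = 68.21.

68.21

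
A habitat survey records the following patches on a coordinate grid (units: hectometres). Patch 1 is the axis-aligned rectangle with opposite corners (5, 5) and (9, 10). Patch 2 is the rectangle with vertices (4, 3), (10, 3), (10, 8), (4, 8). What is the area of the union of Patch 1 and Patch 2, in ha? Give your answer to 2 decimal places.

By inclusion–exclusion:
Individual areas: |Patch 1| = 20, |Patch 2| = 30.
|Patch 1∩Patch 2|: x∈[5,9], y∈[5,8] → 4·3 = 12.
|Patch 1 ∪ Patch 2| = 50 − 12 = 38.00.

38.00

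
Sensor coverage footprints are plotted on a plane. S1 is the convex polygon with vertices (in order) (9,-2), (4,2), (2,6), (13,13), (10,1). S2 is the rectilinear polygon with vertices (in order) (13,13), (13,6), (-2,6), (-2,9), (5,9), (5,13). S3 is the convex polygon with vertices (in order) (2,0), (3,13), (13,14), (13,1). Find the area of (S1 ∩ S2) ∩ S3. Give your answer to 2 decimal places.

The region (S1 ∩ S2) ∩ S3 is the polygon with vertices (11.25,6), (2.462,6), (2.485,6.309), (13,13).
By the shoelace formula its area is 32.30.

32.30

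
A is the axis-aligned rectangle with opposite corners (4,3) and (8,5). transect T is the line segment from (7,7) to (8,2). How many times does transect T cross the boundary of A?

The segment meets the boundary at (7.8,3), (7.4,5).

2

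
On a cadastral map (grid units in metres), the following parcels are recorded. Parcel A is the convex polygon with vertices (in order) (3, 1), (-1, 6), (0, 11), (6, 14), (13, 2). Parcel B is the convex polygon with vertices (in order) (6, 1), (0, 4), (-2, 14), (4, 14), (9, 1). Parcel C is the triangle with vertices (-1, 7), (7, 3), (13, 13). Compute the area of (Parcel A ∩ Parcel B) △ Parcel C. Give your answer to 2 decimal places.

|Parcel A ∩ Parcel B| = 67.9804.
|(Parcel A ∩ Parcel B) ∩ Parcel C| = 27.8862.
|(Parcel A ∩ Parcel B) △ Parcel C| = 67.9804 + 52 − 55.7725 = 64.21.

64.21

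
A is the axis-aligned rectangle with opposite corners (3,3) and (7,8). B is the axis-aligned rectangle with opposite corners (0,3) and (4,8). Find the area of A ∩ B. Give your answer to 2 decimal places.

|A∩B|: x∈[3,4], y∈[3,8] → 1·5 = 5.

5.00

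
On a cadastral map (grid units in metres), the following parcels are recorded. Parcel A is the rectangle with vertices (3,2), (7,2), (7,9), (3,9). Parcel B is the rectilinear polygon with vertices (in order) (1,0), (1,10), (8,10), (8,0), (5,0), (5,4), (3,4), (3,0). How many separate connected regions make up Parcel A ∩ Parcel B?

Parcel A ∩ Parcel B is a single connected region.

1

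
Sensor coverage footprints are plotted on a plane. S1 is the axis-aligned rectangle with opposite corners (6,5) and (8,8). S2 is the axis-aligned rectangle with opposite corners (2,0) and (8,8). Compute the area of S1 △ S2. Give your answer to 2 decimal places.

42.00

|S1∩S2|: x∈[6,8], y∈[5,8] → 2·3 = 6.
|S1 △ S2| = |S1| + |S2| − 2·|S1∩S2| = 6 + 48 − 12 = 42.00.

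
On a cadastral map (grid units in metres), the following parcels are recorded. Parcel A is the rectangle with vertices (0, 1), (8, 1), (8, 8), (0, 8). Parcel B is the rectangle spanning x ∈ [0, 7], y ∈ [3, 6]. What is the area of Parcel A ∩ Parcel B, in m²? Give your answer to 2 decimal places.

|Parcel A∩Parcel B|: x∈[0,7], y∈[3,6] → 7·3 = 21.

21.00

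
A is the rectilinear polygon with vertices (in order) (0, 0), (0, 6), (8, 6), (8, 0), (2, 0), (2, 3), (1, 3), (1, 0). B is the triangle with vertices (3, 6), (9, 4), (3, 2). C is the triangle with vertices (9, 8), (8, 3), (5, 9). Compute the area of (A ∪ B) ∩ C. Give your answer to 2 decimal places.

The region (A ∪ B) ∩ C is the polygon with vertices (8,6), (8,4.333), (8.25,4.25), (8.143,3.714), (8,3.667), (8,3), (6.5,6).
By the shoelace formula its area is 2.37.

2.37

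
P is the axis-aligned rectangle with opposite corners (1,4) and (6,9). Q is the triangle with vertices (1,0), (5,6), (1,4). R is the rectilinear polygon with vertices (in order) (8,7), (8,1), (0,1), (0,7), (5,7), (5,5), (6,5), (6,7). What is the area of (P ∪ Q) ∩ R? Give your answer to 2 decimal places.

18.00

|P ∪ Q| = 30.3333.
|(P ∪ Q) ∩ R| = 18.00.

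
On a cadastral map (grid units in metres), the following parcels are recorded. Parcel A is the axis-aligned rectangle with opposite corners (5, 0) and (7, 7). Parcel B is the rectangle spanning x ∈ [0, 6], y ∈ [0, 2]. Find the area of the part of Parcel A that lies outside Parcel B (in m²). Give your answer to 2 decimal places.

12.00

|Parcel A∩Parcel B|: x∈[5,6], y∈[0,2] → 1·2 = 2.
|Parcel A| = 14.
|Parcel A ∖ Parcel B| = |Parcel A| − |Parcel A∩Parcel B| = 14 − 2 = 12.00.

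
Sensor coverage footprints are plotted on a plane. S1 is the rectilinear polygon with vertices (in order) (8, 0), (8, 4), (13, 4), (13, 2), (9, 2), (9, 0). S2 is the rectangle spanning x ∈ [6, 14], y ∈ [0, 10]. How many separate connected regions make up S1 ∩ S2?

S1 ∩ S2 is a single connected region.

1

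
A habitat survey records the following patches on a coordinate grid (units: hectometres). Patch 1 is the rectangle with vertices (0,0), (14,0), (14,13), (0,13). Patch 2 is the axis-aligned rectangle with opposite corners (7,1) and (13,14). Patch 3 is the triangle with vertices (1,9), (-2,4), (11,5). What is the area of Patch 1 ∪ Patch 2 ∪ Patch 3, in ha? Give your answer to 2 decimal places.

191.18

By inclusion–exclusion:
Individual areas: |Patch 1| = 182, |Patch 2| = 78, |Patch 3| = 31.
|Patch 1∩Patch 2|: x∈[7,13], y∈[1,13] → 6·12 = 72.
|Patch 1∩Patch 3| = 27.8205.
|Patch 2∩Patch 3| = 3.8154.
|Patch 1∩Patch 2∩Patch 3| = 3.8154.
|Patch 1 ∪ Patch 2 ∪ Patch 3| = 291 − 103.6359 + 3.8154 = 191.18.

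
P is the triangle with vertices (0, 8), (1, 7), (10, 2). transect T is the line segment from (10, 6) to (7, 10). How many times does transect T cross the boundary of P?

0

The segment lies entirely outside P and never meets its boundary.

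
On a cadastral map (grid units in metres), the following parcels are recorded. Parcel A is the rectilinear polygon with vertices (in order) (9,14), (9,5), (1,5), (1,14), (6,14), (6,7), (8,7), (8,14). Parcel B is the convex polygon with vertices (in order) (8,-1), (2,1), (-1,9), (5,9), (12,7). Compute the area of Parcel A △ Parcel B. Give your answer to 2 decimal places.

87.29

|Parcel A| = 58, |Parcel B| = 83, |Parcel A∩Parcel B| = 26.8571.
|Parcel A △ Parcel B| = |Parcel A| + |Parcel B| − 2·|Parcel A∩Parcel B| = 58 + 83 − 53.7143 = 87.29.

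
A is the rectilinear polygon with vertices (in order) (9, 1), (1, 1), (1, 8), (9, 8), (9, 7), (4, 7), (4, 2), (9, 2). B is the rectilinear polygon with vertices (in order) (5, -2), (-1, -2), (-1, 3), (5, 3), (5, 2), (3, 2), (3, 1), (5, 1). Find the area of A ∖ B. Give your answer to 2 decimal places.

|A| = 31, |A∩B| = 5.
|A ∖ B| = |A| − |A∩B| = 31 − 5 = 26.00.

26.00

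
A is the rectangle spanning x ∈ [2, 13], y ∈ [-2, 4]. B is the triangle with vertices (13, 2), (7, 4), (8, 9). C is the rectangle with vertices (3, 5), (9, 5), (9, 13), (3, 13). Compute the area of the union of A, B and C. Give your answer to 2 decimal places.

120.53

By inclusion–exclusion:
Individual areas: |A| = 66, |B| = 16, |C| = 48.
|A∩B| = 4.5714.
|A∩C| = 0 (no overlap).
|B∩C| = 4.9.
|A∩B∩C| = 0.
|A ∪ B ∪ C| = 130 − 9.4714 + 0 = 120.53.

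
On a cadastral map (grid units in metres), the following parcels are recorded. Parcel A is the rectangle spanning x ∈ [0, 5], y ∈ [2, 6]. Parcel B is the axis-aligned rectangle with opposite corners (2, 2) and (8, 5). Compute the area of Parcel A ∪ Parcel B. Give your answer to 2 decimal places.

29.00

By inclusion–exclusion:
Individual areas: |Parcel A| = 20, |Parcel B| = 18.
|Parcel A∩Parcel B|: x∈[2,5], y∈[2,5] → 3·3 = 9.
|Parcel A ∪ Parcel B| = 38 − 9 = 29.00.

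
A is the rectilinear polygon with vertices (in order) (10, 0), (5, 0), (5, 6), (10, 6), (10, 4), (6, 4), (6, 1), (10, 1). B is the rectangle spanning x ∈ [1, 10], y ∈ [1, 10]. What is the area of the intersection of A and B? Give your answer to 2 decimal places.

13.00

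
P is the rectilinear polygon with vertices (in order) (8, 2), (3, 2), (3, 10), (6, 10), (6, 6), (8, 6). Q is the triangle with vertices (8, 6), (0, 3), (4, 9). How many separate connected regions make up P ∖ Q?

2

P ∖ Q splits into 2 disjoint pieces (area 15.3125, area 5.25).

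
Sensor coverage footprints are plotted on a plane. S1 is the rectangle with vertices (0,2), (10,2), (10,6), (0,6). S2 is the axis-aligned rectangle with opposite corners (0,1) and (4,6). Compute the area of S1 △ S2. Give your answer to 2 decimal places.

|S1∩S2|: x∈[0,4], y∈[2,6] → 4·4 = 16.
|S1 △ S2| = |S1| + |S2| − 2·|S1∩S2| = 40 + 20 − 32 = 28.00.

28.00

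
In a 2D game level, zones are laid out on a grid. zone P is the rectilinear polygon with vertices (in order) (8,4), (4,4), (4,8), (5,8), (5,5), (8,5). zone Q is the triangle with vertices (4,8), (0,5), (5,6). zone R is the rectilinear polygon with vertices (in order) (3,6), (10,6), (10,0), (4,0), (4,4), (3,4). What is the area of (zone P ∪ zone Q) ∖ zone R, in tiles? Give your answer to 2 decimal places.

6.10

|zone P ∪ zone Q| = 11.4.
|(zone P ∪ zone Q) ∩ zone R| = 5.3.
|(zone P ∪ zone Q) ∖ zone R| = 11.4 − 5.3 = 6.10.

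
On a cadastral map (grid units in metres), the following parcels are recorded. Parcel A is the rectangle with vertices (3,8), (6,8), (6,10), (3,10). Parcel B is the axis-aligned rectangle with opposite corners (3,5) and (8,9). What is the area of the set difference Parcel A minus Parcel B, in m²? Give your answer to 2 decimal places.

3.00

|Parcel A∩Parcel B|: x∈[3,6], y∈[8,9] → 3·1 = 3.
|Parcel A| = 6.
|Parcel A ∖ Parcel B| = |Parcel A| − |Parcel A∩Parcel B| = 6 − 3 = 3.00.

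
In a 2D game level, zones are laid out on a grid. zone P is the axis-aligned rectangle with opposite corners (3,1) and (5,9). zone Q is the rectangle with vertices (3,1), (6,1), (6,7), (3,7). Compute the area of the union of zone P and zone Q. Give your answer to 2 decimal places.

By inclusion–exclusion:
Individual areas: |zone P| = 16, |zone Q| = 18.
|zone P∩zone Q|: x∈[3,5], y∈[1,7] → 2·6 = 12.
|zone P ∪ zone Q| = 34 − 12 = 22.00.

22.00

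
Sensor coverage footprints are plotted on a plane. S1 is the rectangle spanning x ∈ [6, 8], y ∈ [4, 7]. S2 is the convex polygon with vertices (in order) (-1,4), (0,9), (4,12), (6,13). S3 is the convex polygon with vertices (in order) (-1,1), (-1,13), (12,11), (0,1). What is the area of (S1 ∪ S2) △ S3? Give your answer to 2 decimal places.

|S1 ∪ S2| = 20.
|(S1 ∪ S2) ∩ S3| = 14.1159.
|(S1 ∪ S2) △ S3| = 20 + 83 − 28.2319 = 74.77.

74.77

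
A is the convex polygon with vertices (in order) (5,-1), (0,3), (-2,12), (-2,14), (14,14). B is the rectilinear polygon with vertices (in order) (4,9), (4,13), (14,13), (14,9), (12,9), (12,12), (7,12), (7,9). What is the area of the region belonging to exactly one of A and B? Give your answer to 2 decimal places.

133.23

|A| = 145.5, |B| = 25, |A∩B| = 18.6333.
|A △ B| = |A| + |B| − 2·|A∩B| = 145.5 + 25 − 37.2667 = 133.23.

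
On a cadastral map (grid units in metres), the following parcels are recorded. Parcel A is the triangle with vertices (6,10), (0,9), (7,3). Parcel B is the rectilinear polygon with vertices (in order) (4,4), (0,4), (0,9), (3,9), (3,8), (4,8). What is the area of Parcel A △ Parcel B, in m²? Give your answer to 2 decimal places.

|Parcel A| = 21.5, |Parcel B| = 19, |Parcel A∩Parcel B| = 5.8571.
|Parcel A △ Parcel B| = |Parcel A| + |Parcel B| − 2·|Parcel A∩Parcel B| = 21.5 + 19 − 11.7143 = 28.79.

28.79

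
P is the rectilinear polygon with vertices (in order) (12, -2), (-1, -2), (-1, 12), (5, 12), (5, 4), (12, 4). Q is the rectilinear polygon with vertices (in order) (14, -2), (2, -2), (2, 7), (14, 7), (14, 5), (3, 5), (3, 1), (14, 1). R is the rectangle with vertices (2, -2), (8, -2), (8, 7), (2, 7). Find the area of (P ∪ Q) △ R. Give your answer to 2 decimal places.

|P ∪ Q| = 150.
|(P ∪ Q) ∩ R| = 51.
|(P ∪ Q) △ R| = 150 + 54 − 102 = 102.00.

102.00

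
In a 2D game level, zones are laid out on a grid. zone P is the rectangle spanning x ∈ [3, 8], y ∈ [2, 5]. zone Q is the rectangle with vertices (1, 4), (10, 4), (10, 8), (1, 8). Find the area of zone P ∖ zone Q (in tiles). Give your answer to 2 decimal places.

|zone P∩zone Q|: x∈[3,8], y∈[4,5] → 5·1 = 5.
|zone P| = 15.
|zone P ∖ zone Q| = |zone P| − |zone P∩zone Q| = 15 − 5 = 10.00.

10.00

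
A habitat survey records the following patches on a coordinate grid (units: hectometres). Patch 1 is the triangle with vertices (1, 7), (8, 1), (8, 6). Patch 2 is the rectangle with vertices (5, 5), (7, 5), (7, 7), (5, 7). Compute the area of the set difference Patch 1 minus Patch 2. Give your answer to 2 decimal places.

14.93

|Patch 1| = 17.5, |Patch 1∩Patch 2| = 2.5714.
|Patch 1 ∖ Patch 2| = |Patch 1| − |Patch 1∩Patch 2| = 17.5 − 2.5714 = 14.93.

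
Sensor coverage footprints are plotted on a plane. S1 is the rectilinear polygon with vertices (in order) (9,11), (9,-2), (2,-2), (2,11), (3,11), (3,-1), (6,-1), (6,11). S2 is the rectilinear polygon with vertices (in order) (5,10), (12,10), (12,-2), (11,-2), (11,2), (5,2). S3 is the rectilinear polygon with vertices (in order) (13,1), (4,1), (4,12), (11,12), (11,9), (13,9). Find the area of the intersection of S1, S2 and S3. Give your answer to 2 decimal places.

The intersection is the polygon with vertices (6,2), (6,10), (9,10), (9,2).
By the shoelace formula its area is 24.00.

24.00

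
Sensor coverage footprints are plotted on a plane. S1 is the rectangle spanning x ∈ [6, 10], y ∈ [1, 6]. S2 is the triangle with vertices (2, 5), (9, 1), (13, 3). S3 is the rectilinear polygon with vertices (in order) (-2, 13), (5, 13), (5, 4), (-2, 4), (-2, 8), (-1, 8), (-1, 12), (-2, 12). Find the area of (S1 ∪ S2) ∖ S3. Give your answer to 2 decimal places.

|S1 ∪ S2| = 26.1851.
|(S1 ∪ S2) ∩ S3| = 1.3068.
|(S1 ∪ S2) ∖ S3| = 26.1851 − 1.3068 = 24.88.

24.88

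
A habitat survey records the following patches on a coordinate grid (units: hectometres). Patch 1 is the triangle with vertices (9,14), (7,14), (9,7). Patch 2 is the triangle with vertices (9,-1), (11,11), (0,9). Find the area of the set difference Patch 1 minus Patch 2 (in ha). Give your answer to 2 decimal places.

5.20

|Patch 1| = 7, |Patch 1∩Patch 2| = 1.7957.
|Patch 1 ∖ Patch 2| = |Patch 1| − |Patch 1∩Patch 2| = 7 − 1.7957 = 5.20.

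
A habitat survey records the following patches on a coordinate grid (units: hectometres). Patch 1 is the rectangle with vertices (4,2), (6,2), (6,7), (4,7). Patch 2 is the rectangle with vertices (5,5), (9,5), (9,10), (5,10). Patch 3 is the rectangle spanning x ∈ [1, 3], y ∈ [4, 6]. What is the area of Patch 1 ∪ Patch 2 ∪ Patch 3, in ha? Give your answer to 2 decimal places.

32.00

By inclusion–exclusion:
Individual areas: |Patch 1| = 10, |Patch 2| = 20, |Patch 3| = 4.
|Patch 1∩Patch 2|: x∈[5,6], y∈[5,7] → 1·2 = 2.
|Patch 1∩Patch 3| = 0 (no overlap).
|Patch 2∩Patch 3| = 0 (no overlap).
|Patch 1∩Patch 2∩Patch 3| = 0.
|Patch 1 ∪ Patch 2 ∪ Patch 3| = 34 − 2 + 0 = 32.00.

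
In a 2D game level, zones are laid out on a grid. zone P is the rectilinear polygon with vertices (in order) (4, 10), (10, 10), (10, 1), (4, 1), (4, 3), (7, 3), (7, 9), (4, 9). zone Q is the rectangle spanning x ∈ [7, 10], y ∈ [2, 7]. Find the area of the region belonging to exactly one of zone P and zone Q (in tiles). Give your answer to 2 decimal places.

21.00

|zone P| = 36, |zone Q| = 15, |zone P∩zone Q| = 15.
|zone P △ zone Q| = |zone P| + |zone Q| − 2·|zone P∩zone Q| = 36 + 15 − 30 = 21.00.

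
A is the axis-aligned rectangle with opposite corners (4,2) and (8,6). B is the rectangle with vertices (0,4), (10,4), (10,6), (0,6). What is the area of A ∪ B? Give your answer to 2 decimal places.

By inclusion–exclusion:
Individual areas: |A| = 16, |B| = 20.
|A∩B|: x∈[4,8], y∈[4,6] → 4·2 = 8.
|A ∪ B| = 36 − 8 = 28.00.

28.00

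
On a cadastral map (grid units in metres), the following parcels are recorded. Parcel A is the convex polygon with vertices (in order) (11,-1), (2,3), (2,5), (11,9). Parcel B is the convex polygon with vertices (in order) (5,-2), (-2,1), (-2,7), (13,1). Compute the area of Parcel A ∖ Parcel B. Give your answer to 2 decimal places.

|Parcel A| = 54, |Parcel A∩Parcel B| = 22.3519.
|Parcel A ∖ Parcel B| = |Parcel A| − |Parcel A∩Parcel B| = 54 − 22.3519 = 31.65.

31.65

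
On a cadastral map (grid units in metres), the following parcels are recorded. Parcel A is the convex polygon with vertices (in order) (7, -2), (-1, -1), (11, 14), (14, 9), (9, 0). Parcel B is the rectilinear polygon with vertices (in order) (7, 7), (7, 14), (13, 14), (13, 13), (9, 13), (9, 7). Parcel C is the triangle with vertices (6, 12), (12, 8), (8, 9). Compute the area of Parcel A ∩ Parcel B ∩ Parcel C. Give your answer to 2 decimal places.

1.70

The intersection is the polygon with vertices (9,8.75), (8,9), (7.545,9.682), (8.217,10.522), (9,10).
By the shoelace formula its area is 1.70.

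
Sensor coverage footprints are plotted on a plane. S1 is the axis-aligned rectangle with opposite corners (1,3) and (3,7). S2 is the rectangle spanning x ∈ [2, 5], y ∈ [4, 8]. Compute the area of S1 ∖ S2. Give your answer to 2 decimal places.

|S1∩S2|: x∈[2,3], y∈[4,7] → 1·3 = 3.
|S1| = 8.
|S1 ∖ S2| = |S1| − |S1∩S2| = 8 − 3 = 5.00.

5.00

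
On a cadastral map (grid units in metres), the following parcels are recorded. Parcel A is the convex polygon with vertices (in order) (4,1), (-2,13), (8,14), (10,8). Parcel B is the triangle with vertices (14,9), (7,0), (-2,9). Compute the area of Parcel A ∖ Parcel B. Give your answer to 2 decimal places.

48.09

|Parcel A| = 88, |Parcel A∩Parcel B| = 39.9103.
|Parcel A ∖ Parcel B| = |Parcel A| − |Parcel A∩Parcel B| = 88 − 39.9103 = 48.09.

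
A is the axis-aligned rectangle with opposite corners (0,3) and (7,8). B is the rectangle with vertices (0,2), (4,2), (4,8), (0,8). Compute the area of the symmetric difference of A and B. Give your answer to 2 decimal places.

19.00

|A∩B|: x∈[0,4], y∈[3,8] → 4·5 = 20.
|A △ B| = |A| + |B| − 2·|A∩B| = 35 + 24 − 40 = 19.00.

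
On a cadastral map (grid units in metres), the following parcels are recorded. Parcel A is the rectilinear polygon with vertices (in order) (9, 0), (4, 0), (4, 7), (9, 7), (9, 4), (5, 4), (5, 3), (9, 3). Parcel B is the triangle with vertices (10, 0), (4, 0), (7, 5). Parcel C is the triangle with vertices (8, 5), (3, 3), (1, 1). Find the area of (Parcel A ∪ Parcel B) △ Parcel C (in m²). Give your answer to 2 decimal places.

|Parcel A ∪ Parcel B| = 33.6333.
|(Parcel A ∪ Parcel B) ∩ Parcel C| = 0.975.
|(Parcel A ∪ Parcel B) △ Parcel C| = 33.6333 + 3 − 1.95 = 34.68.

34.68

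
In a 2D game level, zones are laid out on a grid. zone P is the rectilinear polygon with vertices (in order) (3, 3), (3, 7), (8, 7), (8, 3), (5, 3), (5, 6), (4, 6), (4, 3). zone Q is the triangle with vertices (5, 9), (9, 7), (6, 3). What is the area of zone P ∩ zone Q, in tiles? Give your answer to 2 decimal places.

6.67

The intersection is the polygon with vertices (8,7), (8,5.667), (6,3), (5.333,7).
By the shoelace formula its area is 6.67.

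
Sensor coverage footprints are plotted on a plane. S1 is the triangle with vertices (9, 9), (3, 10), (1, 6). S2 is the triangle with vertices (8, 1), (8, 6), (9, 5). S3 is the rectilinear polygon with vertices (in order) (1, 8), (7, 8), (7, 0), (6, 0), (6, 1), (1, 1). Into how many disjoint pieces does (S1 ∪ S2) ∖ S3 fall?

(S1 ∪ S2) ∖ S3 splits into 2 disjoint pieces (area 8.6667, area 2.5).

2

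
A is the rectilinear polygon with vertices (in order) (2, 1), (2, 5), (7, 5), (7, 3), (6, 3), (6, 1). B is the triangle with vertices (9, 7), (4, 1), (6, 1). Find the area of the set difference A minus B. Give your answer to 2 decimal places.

|A| = 18, |A∩B| = 3.4.
|A ∖ B| = |A| − |A∩B| = 18 − 3.4 = 14.60.

14.60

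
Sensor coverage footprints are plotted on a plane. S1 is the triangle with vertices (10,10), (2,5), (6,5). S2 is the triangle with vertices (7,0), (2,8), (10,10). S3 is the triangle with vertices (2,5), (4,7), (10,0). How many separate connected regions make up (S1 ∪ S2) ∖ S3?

2

(S1 ∪ S2) ∖ S3 splits into 2 disjoint pieces (area 26.1581, area 2.247).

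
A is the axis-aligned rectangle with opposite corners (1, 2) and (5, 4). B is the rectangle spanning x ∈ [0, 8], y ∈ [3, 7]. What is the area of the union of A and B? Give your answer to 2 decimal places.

36.00

By inclusion–exclusion:
Individual areas: |A| = 8, |B| = 32.
|A∩B|: x∈[1,5], y∈[3,4] → 4·1 = 4.
|A ∪ B| = 40 − 4 = 36.00.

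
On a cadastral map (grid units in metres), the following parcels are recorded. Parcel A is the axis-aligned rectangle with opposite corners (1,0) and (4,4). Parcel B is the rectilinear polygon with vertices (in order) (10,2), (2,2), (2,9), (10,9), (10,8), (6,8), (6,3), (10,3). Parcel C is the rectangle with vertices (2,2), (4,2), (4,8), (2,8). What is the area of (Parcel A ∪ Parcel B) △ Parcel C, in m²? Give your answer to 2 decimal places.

|Parcel A ∪ Parcel B| = 44.
|(Parcel A ∪ Parcel B) ∩ Parcel C| = 12.
|(Parcel A ∪ Parcel B) △ Parcel C| = 44 + 12 − 24 = 32.00.

32.00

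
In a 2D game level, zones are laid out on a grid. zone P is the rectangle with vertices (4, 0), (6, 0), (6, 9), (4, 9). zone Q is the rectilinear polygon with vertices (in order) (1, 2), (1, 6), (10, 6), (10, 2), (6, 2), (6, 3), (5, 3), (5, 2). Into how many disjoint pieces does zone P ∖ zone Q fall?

2

zone P ∖ zone Q splits into 2 disjoint pieces (area 5, area 6).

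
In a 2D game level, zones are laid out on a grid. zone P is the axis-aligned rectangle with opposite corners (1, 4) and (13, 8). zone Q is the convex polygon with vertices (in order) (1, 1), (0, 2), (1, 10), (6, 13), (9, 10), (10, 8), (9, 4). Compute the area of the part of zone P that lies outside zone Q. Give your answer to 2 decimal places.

|zone P| = 48, |zone P∩zone Q| = 34.
|zone P ∖ zone Q| = |zone P| − |zone P∩zone Q| = 48 − 34 = 14.00.

14.00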